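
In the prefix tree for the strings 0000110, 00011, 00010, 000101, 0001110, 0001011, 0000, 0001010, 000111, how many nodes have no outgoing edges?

Leaves are exactly the stored words that no other stored word extends.
Those words: "0000110", "0001010", "0001011", "0001110"
Leaf count: 4

4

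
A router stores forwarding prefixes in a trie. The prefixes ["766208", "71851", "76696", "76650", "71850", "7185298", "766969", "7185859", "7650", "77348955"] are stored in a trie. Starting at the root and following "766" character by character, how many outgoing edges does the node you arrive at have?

Walk "766" from the root, arriving at one node.
Characters that immediately follow "766" among the stored strings: {2, 5, 9}.
That node has 3 child edges.

3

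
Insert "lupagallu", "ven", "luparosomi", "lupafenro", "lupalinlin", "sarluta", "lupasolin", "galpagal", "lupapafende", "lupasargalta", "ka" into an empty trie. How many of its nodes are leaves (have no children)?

11

Leaves are exactly the stored words that no other stored word extends.
Those words: "galpagal", "ka", "lupafenro", "lupagallu", "lupalinlin", "lupapafende", "luparosomi", "lupasargalta", "lupasolin", "sarluta", "ven"
Leaf count: 11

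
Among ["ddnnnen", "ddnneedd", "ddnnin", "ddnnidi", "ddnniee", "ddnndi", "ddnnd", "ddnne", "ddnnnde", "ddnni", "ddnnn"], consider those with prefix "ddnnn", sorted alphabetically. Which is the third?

Words with prefix "ddnnn", in lexicographic order: "ddnnn", "ddnnnde", "ddnnnen"
Position 3: ddnnnen

ddnnnen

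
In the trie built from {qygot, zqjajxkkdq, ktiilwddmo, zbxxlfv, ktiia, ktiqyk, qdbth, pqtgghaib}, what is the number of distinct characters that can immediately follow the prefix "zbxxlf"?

Follow the path "zbxxlf" to its node, then look at its outgoing edges.
Distinct next characters after "zbxxlf": v.
That node has 1 child edge.

1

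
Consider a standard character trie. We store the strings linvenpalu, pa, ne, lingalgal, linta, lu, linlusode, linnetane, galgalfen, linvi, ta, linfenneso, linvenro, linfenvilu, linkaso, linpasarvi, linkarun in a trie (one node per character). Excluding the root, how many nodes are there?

Trace insertions, counting only characters that open a new branch:
  "linvenpalu" → 10 new (l, i, n, v, e, n, p, a, l, u)
  "pa" → 2 new (p, a)
  "ne" → 2 new (n, e)
  "lingalgal" → prefix "lin" already present; 6 new (g, a, l, g, a, l)
  "linta" → prefix "lin" already present; 2 new (t, a)
  "lu" → prefix "l" already present; 1 new (u)
  "linlusode" → prefix "lin" already present; 6 new (l, u, s, o, d, e)
  "linnetane" → prefix "lin" already present; 6 new (n, e, t, a, n, e)
  "galgalfen" → 9 new (g, a, l, g, a, l, f, e, n)
  "linvi" → prefix "linv" already present; 1 new (i)
  "ta" → 2 new (t, a)
  "linfenneso" → prefix "lin" already present; 7 new (f, e, n, n, e, s, o)
  "linvenro" → prefix "linven" already present; 2 new (r, o)
  "linfenvilu" → prefix "linfen" already present; 4 new (v, i, l, u)
  "linkaso" → prefix "lin" already present; 4 new (k, a, s, o)
  "linpasarvi" → prefix "lin" already present; 7 new (p, a, s, a, r, v, i)
  "linkarun" → prefix "linka" already present; 3 new (r, u, n)
Total nodes = 10 + 2 + 2 + 6 + 2 + 1 + 6 + 6 + 9 + 1 + 2 + 7 + 2 + 4 + 4 + 7 + 3 = 74

74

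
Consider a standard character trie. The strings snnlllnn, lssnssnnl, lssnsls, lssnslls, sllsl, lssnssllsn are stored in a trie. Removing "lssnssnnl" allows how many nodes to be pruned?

A node on "lssnssnnl"'s path can go only if nothing else ends at it or branches off below it.
The suffix "nnl" (3 nodes) is used only by "lssnssnnl"; the node for "lssnss" still has the child "l", so pruning stops there.
Nodes removed: 3

3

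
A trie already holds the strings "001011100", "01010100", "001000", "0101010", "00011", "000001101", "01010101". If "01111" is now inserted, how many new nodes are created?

3

Walking "01111" from the root, the first 2 characters ("01") follow existing edges; "1" is the first miss.
Each of the 3 remaining characters creates one node.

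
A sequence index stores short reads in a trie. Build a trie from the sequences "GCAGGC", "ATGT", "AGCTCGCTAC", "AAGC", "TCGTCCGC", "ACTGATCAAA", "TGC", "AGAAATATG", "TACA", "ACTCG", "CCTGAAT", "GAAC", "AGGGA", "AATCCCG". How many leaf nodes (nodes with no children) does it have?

A leaf is a node with no children — equivalently, the end of a word that is not a proper prefix of any other stored word.
Those words: "AAGC", "AATCCCG", "ACTCG", "ACTGATCAAA", "AGAAATATG", "AGCTCGCTAC", "AGGGA", "ATGT", "CCTGAAT", "GAAC", "GCAGGC", "TACA", "TCGTCCGC", "TGC"
Leaf count: 14

14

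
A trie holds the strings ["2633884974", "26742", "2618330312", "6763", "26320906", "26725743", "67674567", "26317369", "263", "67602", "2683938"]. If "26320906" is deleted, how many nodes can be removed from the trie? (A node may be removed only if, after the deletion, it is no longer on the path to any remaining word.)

After clearing the end-marker at "26320906", prune upward until reaching a node still needed by another word.
The suffix "20906" (5 nodes) is used only by "26320906"; the node for "263" still has the child "3", so pruning stops there.
Nodes removed: 5

5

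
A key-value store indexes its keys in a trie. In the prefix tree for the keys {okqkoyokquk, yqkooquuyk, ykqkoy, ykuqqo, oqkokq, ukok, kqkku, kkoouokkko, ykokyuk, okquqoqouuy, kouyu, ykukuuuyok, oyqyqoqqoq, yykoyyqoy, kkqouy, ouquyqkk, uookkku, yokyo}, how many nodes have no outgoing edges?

18

Leaves are exactly the stored words that no other stored word extends.
Those words: "kkoouokkko", "kkqouy", "kouyu", "kqkku", "okqkoyokquk", "okquqoqouuy", "oqkokq", "ouquyqkk", "oyqyqoqqoq", "ukok", "uookkku", "ykokyuk", "ykqkoy", "ykukuuuyok", "ykuqqo", "yokyo", "yqkooquuyk", "yykoyyqoy"
Leaf count: 18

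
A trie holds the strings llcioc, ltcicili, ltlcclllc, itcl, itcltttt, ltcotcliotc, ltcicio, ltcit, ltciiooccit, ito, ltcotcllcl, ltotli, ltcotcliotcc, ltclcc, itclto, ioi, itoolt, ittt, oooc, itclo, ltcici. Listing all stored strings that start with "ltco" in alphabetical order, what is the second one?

ltcotcliotcc

DFS of the "ltco" subtree visits, in order: "ltcotcliotc", "ltcotcliotcc", "ltcotcllcl"
The 2nd is ltcotcliotcc.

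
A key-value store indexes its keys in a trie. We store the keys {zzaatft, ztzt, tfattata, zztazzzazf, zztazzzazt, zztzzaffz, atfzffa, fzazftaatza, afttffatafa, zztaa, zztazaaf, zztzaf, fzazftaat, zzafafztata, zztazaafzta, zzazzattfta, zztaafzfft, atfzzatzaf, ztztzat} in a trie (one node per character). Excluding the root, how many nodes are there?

100

Trace insertions, counting only characters that open a new branch:
  "zzaatft" → 7 new (z, z, a, a, t, f, t)
  "ztzt" → prefix "z" already present; 3 new (t, z, t)
  "tfattata" → 8 new (t, f, a, t, t, a, t, a)
  "zztazzzazf" → prefix "zz" already present; 8 new (t, a, z, z, z, a, z, f)
  "zztazzzazt" → prefix "zztazzzaz" already present; 1 new (t)
  "zztzzaffz" → prefix "zzt" already present; 6 new (z, z, a, f, f, z)
  "atfzffa" → 7 new (a, t, f, z, f, f, a)
  "fzazftaatza" → 11 new (f, z, a, z, f, t, a, a, t, z, a)
  "afttffatafa" → prefix "a" already present; 10 new (f, t, t, f, f, a, t, a, f, a)
  "zztaa" → prefix "zzta" already present; 1 new (a)
  "zztazaaf" → prefix "zztaz" already present; 3 new (a, a, f)
  "zztzaf" → prefix "zztz" already present; 2 new (a, f)
  "fzazftaat" → prefix "fzazftaat" already present; 0 new (none)
  "zzafafztata" → prefix "zza" already present; 8 new (f, a, f, z, t, a, t, a)
  "zztazaafzta" → prefix "zztazaaf" already present; 3 new (z, t, a)
  "zzazzattfta" → prefix "zza" already present; 8 new (z, z, a, t, t, f, t, a)
  "zztaafzfft" → prefix "zztaa" already present; 5 new (f, z, f, f, t)
  "atfzzatzaf" → prefix "atfz" already present; 6 new (z, a, t, z, a, f)
  "ztztzat" → prefix "ztzt" already present; 3 new (z, a, t)
Total nodes = 7 + 3 + 8 + 8 + 1 + 6 + 7 + 11 + 10 + 1 + 3 + 2 + 0 + 8 + 3 + 8 + 5 + 6 + 3 = 100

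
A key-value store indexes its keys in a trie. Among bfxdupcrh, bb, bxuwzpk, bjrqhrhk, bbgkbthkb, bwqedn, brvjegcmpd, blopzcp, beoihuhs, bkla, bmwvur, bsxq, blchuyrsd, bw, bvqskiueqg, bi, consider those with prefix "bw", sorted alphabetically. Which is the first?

DFS of the "bw" subtree visits, in order: "bw", "bwqedn"
Position 1: bw

bw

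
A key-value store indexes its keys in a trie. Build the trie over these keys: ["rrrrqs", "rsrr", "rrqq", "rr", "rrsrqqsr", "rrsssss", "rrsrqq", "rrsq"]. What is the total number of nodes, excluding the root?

Count nodes per top-level branch (shared prefixes stored once):
  'r'-branch (rr, rrqq, rrrrqs, rrsq, rrsrqq, rrsrqqsr, rrsssss, rsrr): 22 nodes
Sum: 22

22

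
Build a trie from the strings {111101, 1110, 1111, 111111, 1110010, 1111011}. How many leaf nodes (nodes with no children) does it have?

Leaves are exactly the stored words that no other stored word extends.
Those words: "1110010", "1111011", "111111"
Leaf count: 3

3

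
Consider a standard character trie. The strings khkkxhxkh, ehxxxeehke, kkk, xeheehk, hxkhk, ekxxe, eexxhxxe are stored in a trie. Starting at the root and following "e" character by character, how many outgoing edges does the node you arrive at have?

Walk "e" from the root, arriving at one node.
Characters that immediately follow "e" among the stored strings: {e, h, k}.
That node has 3 child edges.

3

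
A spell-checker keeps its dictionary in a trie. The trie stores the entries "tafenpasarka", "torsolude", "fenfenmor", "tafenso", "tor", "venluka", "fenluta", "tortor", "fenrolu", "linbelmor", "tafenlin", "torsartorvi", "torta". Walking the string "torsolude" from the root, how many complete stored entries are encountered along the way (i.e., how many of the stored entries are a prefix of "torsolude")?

2

Check each prefix of "torsolude" against the stored set — each match is an end-marker on the path.
Prefixes of the query that are stored words: "tor", "torsolude"
Count: 2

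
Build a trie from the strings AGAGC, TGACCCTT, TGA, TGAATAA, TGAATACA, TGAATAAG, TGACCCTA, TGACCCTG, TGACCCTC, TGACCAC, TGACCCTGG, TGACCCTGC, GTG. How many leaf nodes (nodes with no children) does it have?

10

A leaf is a node with no children — equivalently, the end of a word that is not a proper prefix of any other stored word.
Those words: "AGAGC", "GTG", "TGAATAAG", "TGAATACA", "TGACCAC", "TGACCCTA", "TGACCCTC", "TGACCCTGC", "TGACCCTGG", "TGACCCTT"
Leaf count: 10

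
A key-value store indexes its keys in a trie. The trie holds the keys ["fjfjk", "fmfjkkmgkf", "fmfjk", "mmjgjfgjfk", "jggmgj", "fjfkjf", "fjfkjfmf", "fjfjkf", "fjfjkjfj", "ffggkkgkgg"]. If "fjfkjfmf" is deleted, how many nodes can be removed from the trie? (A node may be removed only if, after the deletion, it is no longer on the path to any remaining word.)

Walk "fjfkjfmf" from the leaf back toward the root, removing each node that no remaining word uses.
The suffix "mf" (2 nodes) is used only by "fjfkjfmf"; "fjfkjf" is itself a stored word, so pruning stops there.
Nodes removed: 2

2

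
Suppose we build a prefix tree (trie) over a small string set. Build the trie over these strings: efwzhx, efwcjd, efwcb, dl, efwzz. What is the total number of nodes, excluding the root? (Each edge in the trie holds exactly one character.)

13

Trace insertions, counting only characters that open a new branch:
  "efwzhx" → 6 new (e, f, w, z, h, x)
  "efwcjd" → prefix "efw" already present; 3 new (c, j, d)
  "efwcb" → prefix "efwc" already present; 1 new (b)
  "dl" → 2 new (d, l)
  "efwzz" → prefix "efwz" already present; 1 new (z)
Total nodes = 6 + 3 + 1 + 2 + 1 = 13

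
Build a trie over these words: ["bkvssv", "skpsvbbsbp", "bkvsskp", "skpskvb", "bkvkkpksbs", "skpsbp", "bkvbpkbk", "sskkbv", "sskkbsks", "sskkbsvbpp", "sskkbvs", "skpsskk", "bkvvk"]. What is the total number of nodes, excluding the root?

Insert word by word; a character creates a node only if that edge doesn't already exist:
  "bkvssv" → 6 new (b, k, v, s, s, v)
  "skpsvbbsbp" → 10 new (s, k, p, s, v, b, b, s, b, p)
  "bkvsskp" → prefix "bkvss" already present; 2 new (k, p)
  "skpskvb" → prefix "skps" already present; 3 new (k, v, b)
  "bkvkkpksbs" → prefix "bkv" already present; 7 new (k, k, p, k, s, b, s)
  "skpsbp" → prefix "skps" already present; 2 new (b, p)
  "bkvbpkbk" → prefix "bkv" already present; 5 new (b, p, k, b, k)
  "sskkbv" → prefix "s" already present; 5 new (s, k, k, b, v)
  "sskkbsks" → prefix "sskkb" already present; 3 new (s, k, s)
  "sskkbsvbpp" → prefix "sskkbs" already present; 4 new (v, b, p, p)
  "sskkbvs" → prefix "sskkbv" already present; 1 new (s)
  "skpsskk" → prefix "skps" already present; 3 new (s, k, k)
  "bkvvk" → prefix "bkv" already present; 2 new (v, k)
Total nodes = 6 + 10 + 2 + 3 + 7 + 2 + 5 + 5 + 3 + 4 + 1 + 3 + 2 = 53

53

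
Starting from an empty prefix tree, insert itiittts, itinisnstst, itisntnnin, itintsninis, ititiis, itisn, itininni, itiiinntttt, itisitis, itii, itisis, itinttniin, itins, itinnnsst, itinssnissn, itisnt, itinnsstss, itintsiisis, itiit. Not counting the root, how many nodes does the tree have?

Trace insertions, counting only characters that open a new branch:
  "itiittts" → 8 new (i, t, i, i, t, t, t, s)
  "itinisnstst" → prefix "iti" already present; 8 new (n, i, s, n, s, t, s, t)
  "itisntnnin" → prefix "iti" already present; 7 new (s, n, t, n, n, i, n)
  "itintsninis" → prefix "itin" already present; 7 new (t, s, n, i, n, i, s)
  "ititiis" → prefix "iti" already present; 4 new (t, i, i, s)
  "itisn" → prefix "itisn" already present; 0 new (none)
  "itininni" → prefix "itini" already present; 3 new (n, n, i)
  "itiiinntttt" → prefix "itii" already present; 7 new (i, n, n, t, t, t, t)
  "itisitis" → prefix "itis" already present; 4 new (i, t, i, s)
  "itii" → prefix "itii" already present; 0 new (none)
  "itisis" → prefix "itisi" already present; 1 new (s)
  "itinttniin" → prefix "itint" already present; 5 new (t, n, i, i, n)
  "itins" → prefix "itin" already present; 1 new (s)
  "itinnnsst" → prefix "itin" already present; 5 new (n, n, s, s, t)
  "itinssnissn" → prefix "itins" already present; 6 new (s, n, i, s, s, n)
  "itisnt" → prefix "itisnt" already present; 0 new (none)
  "itinnsstss" → prefix "itinn" already present; 5 new (s, s, t, s, s)
  "itintsiisis" → prefix "itints" already present; 5 new (i, i, s, i, s)
  "itiit" → prefix "itiit" already present; 0 new (none)
Total nodes = 8 + 8 + 7 + 7 + 4 + 0 + 3 + 7 + 4 + 0 + 1 + 5 + 1 + 5 + 6 + 0 + 5 + 5 + 0 = 76

76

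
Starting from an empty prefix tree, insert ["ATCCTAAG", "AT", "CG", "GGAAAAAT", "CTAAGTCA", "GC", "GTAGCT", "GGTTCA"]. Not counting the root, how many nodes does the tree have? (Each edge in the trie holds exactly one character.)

Trie structure (* marks end of a word):
(root)
├─ A
│  └─ T *
│     └─ C
│        └─ C
│           └─ T
│              └─ A
│                 └─ A
│                    └─ G *
├─ C
│  ├─ G *
│  └─ T
│     └─ A
│        └─ A
│           └─ G
│              └─ T
│                 └─ C
│                    └─ A *
└─ G
   ├─ C *
   ├─ G
   │  ├─ A
   │  │  └─ A
   │  │     └─ A
   │  │        └─ A
   │  │           └─ A
   │  │              └─ T *
   │  └─ T
   │     └─ T
   │        └─ C
   │           └─ A *
   └─ T
      └─ A
         └─ G
            └─ C
               └─ T *
Counting every labelled node above: 35.

35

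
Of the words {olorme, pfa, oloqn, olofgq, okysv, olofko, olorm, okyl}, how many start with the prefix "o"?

Walk to "o"; the words in its subtree are exactly those with that prefix.
Words under "o": okyl, okysv, olofgq, olofko, oloqn, olorm, olorme
Count: 7

7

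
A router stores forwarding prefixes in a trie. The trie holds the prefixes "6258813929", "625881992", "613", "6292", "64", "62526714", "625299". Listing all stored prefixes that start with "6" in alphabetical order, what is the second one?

62526714

DFS of the "6" subtree visits, in order: "613", "62526714", "625299", "6258813929", "625881992", "6292", "64"
The 2nd is 62526714.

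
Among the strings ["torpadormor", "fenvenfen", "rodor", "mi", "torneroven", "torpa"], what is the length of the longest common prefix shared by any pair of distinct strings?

5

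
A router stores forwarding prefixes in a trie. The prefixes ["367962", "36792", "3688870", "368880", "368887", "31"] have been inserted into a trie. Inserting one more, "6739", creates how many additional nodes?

4

"6739" shares no prefix with any stored word, so all 4 characters open new nodes.
4 − 0 = 4 new nodes.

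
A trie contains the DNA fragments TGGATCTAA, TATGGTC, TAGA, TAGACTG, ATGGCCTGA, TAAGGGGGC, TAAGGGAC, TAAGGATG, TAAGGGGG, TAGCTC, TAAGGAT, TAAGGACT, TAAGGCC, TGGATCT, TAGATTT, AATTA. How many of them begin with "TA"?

12

Filter for entries beginning with "TA":
Words under "TA": TAAGGACT, TAAGGAT, TAAGGATG, TAAGGCC, TAAGGGAC, TAAGGGGG, TAAGGGGGC, TAGA, TAGACTG, TAGATTT, TAGCTC, TATGGTC
Count: 12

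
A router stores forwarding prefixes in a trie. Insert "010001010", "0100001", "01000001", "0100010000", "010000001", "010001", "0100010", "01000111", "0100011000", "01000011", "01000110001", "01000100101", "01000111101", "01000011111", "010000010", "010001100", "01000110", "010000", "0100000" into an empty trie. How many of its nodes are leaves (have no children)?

8

Leaves are exactly the stored words that no other stored word extends.
Those words: "010000001", "010000010", "01000011111", "0100010000", "01000100101", "010001010", "01000110001", "01000111101"
Leaf count: 8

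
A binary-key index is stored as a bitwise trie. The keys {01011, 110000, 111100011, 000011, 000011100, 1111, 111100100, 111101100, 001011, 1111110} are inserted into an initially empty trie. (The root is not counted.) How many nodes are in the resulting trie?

Trie structure (* marks end of a word):
(root)
├─ 0
│  ├─ 0
│  │  ├─ 0
│  │  │  └─ 0
│  │  │     └─ 1
│  │  │        └─ 1 *
│  │  │           └─ 1
│  │  │              └─ 0
│  │  │                 └─ 0 *
│  │  └─ 1
│  │     └─ 0
│  │        └─ 1
│  │           └─ 1 *
│  └─ 1
│     └─ 0
│        └─ 1
│           └─ 1 *
└─ 1
   └─ 1
      ├─ 0
      │  └─ 0
      │     └─ 0
      │        └─ 0 *
      └─ 1
         └─ 1 *
            ├─ 0
            │  ├─ 0
            │  │  ├─ 0
            │  │  │  └─ 1
            │  │  │     └─ 1 *
            │  │  └─ 1
            │  │     └─ 0
            │  │        └─ 0 *
            │  └─ 1
            │     └─ 1
            │        └─ 0
            │           └─ 0 *
            └─ 1
               └─ 1
                  └─ 0 *
Counting every labelled node above: 40.

40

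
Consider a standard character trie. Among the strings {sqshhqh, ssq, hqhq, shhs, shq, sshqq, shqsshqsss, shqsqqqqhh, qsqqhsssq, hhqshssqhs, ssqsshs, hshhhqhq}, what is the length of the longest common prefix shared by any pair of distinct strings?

Look for the deepest trie node that still has at least two words in its subtree.
"shqsqqqqhh" and "shqsshqsss" agree on "shqs" (4 characters) before diverging; nothing deeper is shared.
Longest shared-prefix length: 4

4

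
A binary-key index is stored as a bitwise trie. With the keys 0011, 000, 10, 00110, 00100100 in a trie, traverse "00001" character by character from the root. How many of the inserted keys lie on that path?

Check each prefix of "00001" against the stored set — each match is an end-marker on the path.
Prefixes of the query that are stored words: "000"
Count: 1

1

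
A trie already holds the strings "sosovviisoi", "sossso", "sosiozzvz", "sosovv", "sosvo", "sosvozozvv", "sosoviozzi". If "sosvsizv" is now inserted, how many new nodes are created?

4

Walking "sosvsizv" from the root, the first 4 characters ("sosv") follow existing edges; "s" is the first miss.
Each of the 4 remaining characters creates one node.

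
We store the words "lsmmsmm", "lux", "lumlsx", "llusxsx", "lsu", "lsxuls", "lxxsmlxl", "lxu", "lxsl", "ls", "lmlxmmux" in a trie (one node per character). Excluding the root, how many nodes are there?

41

Trace insertions, counting only characters that open a new branch:
  "lsmmsmm" → 7 new (l, s, m, m, s, m, m)
  "lux" → prefix "l" already present; 2 new (u, x)
  "lumlsx" → prefix "lu" already present; 4 new (m, l, s, x)
  "llusxsx" → prefix "l" already present; 6 new (l, u, s, x, s, x)
  "lsu" → prefix "ls" already present; 1 new (u)
  "lsxuls" → prefix "ls" already present; 4 new (x, u, l, s)
  "lxxsmlxl" → prefix "l" already present; 7 new (x, x, s, m, l, x, l)
  "lxu" → prefix "lx" already present; 1 new (u)
  "lxsl" → prefix "lx" already present; 2 new (s, l)
  "ls" → prefix "ls" already present; 0 new (none)
  "lmlxmmux" → prefix "l" already present; 7 new (m, l, x, m, m, u, x)
Total nodes = 7 + 2 + 4 + 6 + 1 + 4 + 7 + 1 + 2 + 0 + 7 = 41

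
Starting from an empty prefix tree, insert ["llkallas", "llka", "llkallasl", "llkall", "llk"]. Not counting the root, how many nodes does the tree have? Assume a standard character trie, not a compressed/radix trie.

For each word, the new-node count is its length minus the longest prefix already in the trie:
  "llkallas" → 8 new (l, l, k, a, l, l, a, s)
  "llka" → prefix "llka" already present; 0 new (none)
  "llkallasl" → prefix "llkallas" already present; 1 new (l)
  "llkall" → prefix "llkall" already present; 0 new (none)
  "llk" → prefix "llk" already present; 0 new (none)
Total nodes = 8 + 0 + 1 + 0 + 0 = 9

9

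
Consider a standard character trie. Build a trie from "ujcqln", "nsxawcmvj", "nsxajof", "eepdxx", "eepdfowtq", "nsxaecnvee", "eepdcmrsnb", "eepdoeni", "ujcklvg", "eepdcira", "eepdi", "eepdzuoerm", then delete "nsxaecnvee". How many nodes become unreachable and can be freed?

6

Walk "nsxaecnvee" from the leaf back toward the root, removing each node that no remaining word uses.
The suffix "ecnvee" (6 nodes) is used only by "nsxaecnvee"; the node for "nsxa" still has the child "w", so pruning stops there.
Nodes removed: 6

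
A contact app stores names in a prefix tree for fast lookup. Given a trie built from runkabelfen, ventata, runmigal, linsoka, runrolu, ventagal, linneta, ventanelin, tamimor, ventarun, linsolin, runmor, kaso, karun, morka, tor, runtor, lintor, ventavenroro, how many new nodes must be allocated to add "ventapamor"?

The longest prefix of "ventapamor" already in the trie is "venta" (length 5).
So 10 − 5 = 5 new nodes.

5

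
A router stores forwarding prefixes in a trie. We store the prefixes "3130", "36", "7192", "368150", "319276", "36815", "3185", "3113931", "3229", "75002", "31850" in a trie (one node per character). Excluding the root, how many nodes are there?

32

Trace insertions, counting only characters that open a new branch:
  "3130" → 4 new (3, 1, 3, 0)
  "36" → prefix "3" already present; 1 new (6)
  "7192" → 4 new (7, 1, 9, 2)
  "368150" → prefix "36" already present; 4 new (8, 1, 5, 0)
  "319276" → prefix "31" already present; 4 new (9, 2, 7, 6)
  "36815" → prefix "36815" already present; 0 new (none)
  "3185" → prefix "31" already present; 2 new (8, 5)
  "3113931" → prefix "31" already present; 5 new (1, 3, 9, 3, 1)
  "3229" → prefix "3" already present; 3 new (2, 2, 9)
  "75002" → prefix "7" already present; 4 new (5, 0, 0, 2)
  "31850" → prefix "3185" already present; 1 new (0)
Total nodes = 4 + 1 + 4 + 4 + 4 + 0 + 2 + 5 + 3 + 4 + 1 = 32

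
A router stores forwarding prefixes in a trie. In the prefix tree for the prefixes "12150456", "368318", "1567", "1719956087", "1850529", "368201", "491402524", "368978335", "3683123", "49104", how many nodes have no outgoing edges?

A leaf is a node with no children — equivalently, the end of a word that is not a proper prefix of any other stored word.
Those words: "12150456", "1567", "1719956087", "1850529", "368201", "3683123", "368318", "368978335", "49104", "491402524"
Leaf count: 10

10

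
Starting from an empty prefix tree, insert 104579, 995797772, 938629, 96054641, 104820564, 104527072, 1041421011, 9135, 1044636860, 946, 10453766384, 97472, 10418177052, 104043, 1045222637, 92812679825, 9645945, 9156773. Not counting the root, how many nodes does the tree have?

103

Trace insertions, counting only characters that open a new branch:
  "104579" → 6 new (1, 0, 4, 5, 7, 9)
  "995797772" → 9 new (9, 9, 5, 7, 9, 7, 7, 7, 2)
  "938629" → prefix "9" already present; 5 new (3, 8, 6, 2, 9)
  "96054641" → prefix "9" already present; 7 new (6, 0, 5, 4, 6, 4, 1)
  "104820564" → prefix "104" already present; 6 new (8, 2, 0, 5, 6, 4)
  "104527072" → prefix "1045" already present; 5 new (2, 7, 0, 7, 2)
  "1041421011" → prefix "104" already present; 7 new (1, 4, 2, 1, 0, 1, 1)
  "9135" → prefix "9" already present; 3 new (1, 3, 5)
  "1044636860" → prefix "104" already present; 7 new (4, 6, 3, 6, 8, 6, 0)
  "946" → prefix "9" already present; 2 new (4, 6)
  "10453766384" → prefix "1045" already present; 7 new (3, 7, 6, 6, 3, 8, 4)
  "97472" → prefix "9" already present; 4 new (7, 4, 7, 2)
  "10418177052" → prefix "1041" already present; 7 new (8, 1, 7, 7, 0, 5, 2)
  "104043" → prefix "104" already present; 3 new (0, 4, 3)
  "1045222637" → prefix "10452" already present; 5 new (2, 2, 6, 3, 7)
  "92812679825" → prefix "9" already present; 10 new (2, 8, 1, 2, 6, 7, 9, 8, 2, 5)
  "9645945" → prefix "96" already present; 5 new (4, 5, 9, 4, 5)
  "9156773" → prefix "91" already present; 5 new (5, 6, 7, 7, 3)
Total nodes = 6 + 9 + 5 + 7 + 6 + 5 + 7 + 3 + 7 + 2 + 7 + 4 + 7 + 3 + 5 + 10 + 5 + 5 = 103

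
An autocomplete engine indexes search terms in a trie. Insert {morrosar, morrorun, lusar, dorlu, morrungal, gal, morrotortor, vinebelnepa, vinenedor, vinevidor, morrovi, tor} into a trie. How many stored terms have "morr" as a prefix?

5

Filter for entries beginning with "morr":
Words under "morr": morrorun, morrosar, morrotortor, morrovi, morrungal
Count: 5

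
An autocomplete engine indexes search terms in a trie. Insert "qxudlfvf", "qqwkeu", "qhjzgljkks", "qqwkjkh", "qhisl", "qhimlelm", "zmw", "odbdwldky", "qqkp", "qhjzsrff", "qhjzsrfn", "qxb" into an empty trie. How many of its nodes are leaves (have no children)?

12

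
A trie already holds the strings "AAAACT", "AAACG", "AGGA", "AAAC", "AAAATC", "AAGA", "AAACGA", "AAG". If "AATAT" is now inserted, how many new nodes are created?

3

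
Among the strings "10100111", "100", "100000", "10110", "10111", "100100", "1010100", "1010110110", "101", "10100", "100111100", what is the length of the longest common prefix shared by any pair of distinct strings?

The deepest shared node is where two words last agree before diverging.
e.g. "10100" and "10100111" share the prefix "10100" of length 5; no pair shares a longer one.
Longest shared-prefix length: 5

5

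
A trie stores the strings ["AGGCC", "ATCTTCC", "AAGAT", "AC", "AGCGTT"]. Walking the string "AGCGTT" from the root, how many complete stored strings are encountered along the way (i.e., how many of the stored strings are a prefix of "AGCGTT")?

Check each prefix of "AGCGTT" against the stored set — each match is an end-marker on the path.
Prefixes of the query that are stored words: "AGCGTT"
Count: 1

1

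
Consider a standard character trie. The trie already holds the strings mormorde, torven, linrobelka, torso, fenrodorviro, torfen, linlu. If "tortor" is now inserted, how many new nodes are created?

3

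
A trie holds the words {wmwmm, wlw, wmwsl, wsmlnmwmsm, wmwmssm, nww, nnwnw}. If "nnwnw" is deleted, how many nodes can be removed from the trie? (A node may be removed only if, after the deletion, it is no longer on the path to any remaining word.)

4

A node on "nnwnw"'s path can go only if nothing else ends at it or branches off below it.
The suffix "nwnw" (4 nodes) is used only by "nnwnw"; the node for "n" still has the child "w", so pruning stops there.
Nodes removed: 4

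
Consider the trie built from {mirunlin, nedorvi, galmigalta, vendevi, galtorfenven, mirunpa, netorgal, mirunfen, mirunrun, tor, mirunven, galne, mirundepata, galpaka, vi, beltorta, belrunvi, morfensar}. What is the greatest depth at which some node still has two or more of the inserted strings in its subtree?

5

The deepest shared node is where two words last agree before diverging.
"mirundepata" and "mirunfen" agree on "mirun" (5 characters) before diverging; nothing deeper is shared.
Longest shared-prefix length: 5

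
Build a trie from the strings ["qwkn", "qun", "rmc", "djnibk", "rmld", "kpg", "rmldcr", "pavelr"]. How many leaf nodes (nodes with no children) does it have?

7

Leaves are exactly the stored words that no other stored word extends.
Those words: "djnibk", "kpg", "pavelr", "qun", "qwkn", "rmc", "rmldcr"
Leaf count: 7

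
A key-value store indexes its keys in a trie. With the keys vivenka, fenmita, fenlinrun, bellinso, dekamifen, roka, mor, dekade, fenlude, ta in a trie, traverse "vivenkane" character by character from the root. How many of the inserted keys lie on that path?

Walk "vivenkane" from the root; an end-of-word marker is hit whenever a stored word is a prefix of "vivenkane".
Prefixes of the query that are stored words: "vivenka"
Count: 1

1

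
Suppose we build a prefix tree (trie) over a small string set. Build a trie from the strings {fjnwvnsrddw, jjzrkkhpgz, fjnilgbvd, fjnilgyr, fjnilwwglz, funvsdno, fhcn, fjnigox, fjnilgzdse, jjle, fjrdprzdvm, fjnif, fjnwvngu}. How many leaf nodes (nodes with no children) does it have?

13

Leaves are exactly the stored words that no other stored word extends.
Those words: "fhcn", "fjnif", "fjnigox", "fjnilgbvd", "fjnilgyr", "fjnilgzdse", "fjnilwwglz", "fjnwvngu", "fjnwvnsrddw", "fjrdprzdvm", "funvsdno", "jjle", "jjzrkkhpgz"
Leaf count: 13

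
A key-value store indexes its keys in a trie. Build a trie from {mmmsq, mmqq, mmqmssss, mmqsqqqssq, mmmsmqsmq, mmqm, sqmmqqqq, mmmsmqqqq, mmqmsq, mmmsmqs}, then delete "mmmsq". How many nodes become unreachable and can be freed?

1

A node on "mmmsq"'s path can go only if nothing else ends at it or branches off below it.
The suffix "q" (1 node) is used only by "mmmsq"; the node for "mmms" still has the child "m", so pruning stops there.
Nodes removed: 1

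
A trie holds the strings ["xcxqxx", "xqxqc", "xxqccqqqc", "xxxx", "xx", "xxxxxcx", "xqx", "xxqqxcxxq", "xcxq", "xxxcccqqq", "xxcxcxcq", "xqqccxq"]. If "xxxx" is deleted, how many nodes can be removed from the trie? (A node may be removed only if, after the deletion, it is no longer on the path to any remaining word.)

0

After clearing the end-marker at "xxxx", prune upward until reaching a node still needed by another word.
Every node on "xxxx" is still needed (e.g. by "xxxxxcx"), so nothing is freed.
Nodes removed: 0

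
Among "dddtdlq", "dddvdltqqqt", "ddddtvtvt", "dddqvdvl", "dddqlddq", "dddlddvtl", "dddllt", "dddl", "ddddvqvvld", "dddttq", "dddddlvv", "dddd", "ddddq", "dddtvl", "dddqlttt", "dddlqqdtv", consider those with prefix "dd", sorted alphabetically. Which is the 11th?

DFS of the "dd" subtree visits, in order: "dddd", "dddddlvv", "ddddq", "ddddtvtvt", "ddddvqvvld", "dddl", "dddlddvtl", "dddllt", "dddlqqdtv", "dddqlddq", "dddqlttt", "dddqvdvl", "dddtdlq", "dddttq", "dddtvl", "dddvdltqqqt"
The 11th is dddqlttt.

dddqlttt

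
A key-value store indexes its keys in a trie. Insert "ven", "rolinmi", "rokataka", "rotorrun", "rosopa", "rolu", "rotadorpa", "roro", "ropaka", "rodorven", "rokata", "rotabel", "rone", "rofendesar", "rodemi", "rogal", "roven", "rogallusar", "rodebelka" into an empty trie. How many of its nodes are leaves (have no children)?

A leaf is a node with no children — equivalently, the end of a word that is not a proper prefix of any other stored word.
Those words: "rodebelka", "rodemi", "rodorven", "rofendesar", "rogallusar", "rokataka", "rolinmi", "rolu", "rone", "ropaka", "roro", "rosopa", "rotabel", "rotadorpa", "rotorrun", "roven", "ven"
Leaf count: 17

17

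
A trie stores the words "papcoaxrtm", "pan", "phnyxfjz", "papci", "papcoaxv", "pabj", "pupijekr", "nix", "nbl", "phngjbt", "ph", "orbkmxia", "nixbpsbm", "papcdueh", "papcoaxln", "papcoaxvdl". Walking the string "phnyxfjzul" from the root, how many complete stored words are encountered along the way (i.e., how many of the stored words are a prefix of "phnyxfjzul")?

Traverse "phnyxfjzul" character by character; count nodes along the way that are marked as word ends.
Prefixes of the query that are stored words: "ph", "phnyxfjz"
Count: 2

2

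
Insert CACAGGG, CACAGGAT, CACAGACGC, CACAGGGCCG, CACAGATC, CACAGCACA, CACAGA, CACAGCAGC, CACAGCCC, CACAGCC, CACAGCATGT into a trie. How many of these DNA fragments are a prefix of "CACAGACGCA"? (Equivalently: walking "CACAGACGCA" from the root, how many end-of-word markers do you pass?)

2

Check each prefix of "CACAGACGCA" against the stored set — each match is an end-marker on the path.
Prefixes of the query that are stored words: "CACAGA", "CACAGACGC"
Count: 2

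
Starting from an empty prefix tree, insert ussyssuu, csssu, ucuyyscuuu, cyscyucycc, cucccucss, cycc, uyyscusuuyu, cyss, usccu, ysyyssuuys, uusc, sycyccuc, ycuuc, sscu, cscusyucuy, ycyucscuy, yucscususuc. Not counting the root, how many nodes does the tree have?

108

Trace insertions, counting only characters that open a new branch:
  "ussyssuu" → 8 new (u, s, s, y, s, s, u, u)
  "csssu" → 5 new (c, s, s, s, u)
  "ucuyyscuuu" → prefix "u" already present; 9 new (c, u, y, y, s, c, u, u, u)
  "cyscyucycc" → prefix "c" already present; 9 new (y, s, c, y, u, c, y, c, c)
  "cucccucss" → prefix "c" already present; 8 new (u, c, c, c, u, c, s, s)
  "cycc" → prefix "cy" already present; 2 new (c, c)
  "uyyscusuuyu" → prefix "u" already present; 10 new (y, y, s, c, u, s, u, u, y, u)
  "cyss" → prefix "cys" already present; 1 new (s)
  "usccu" → prefix "us" already present; 3 new (c, c, u)
  "ysyyssuuys" → 10 new (y, s, y, y, s, s, u, u, y, s)
  "uusc" → prefix "u" already present; 3 new (u, s, c)
  "sycyccuc" → 8 new (s, y, c, y, c, c, u, c)
  "ycuuc" → prefix "y" already present; 4 new (c, u, u, c)
  "sscu" → prefix "s" already present; 3 new (s, c, u)
  "cscusyucuy" → prefix "cs" already present; 8 new (c, u, s, y, u, c, u, y)
  "ycyucscuy" → prefix "yc" already present; 7 new (y, u, c, s, c, u, y)
  "yucscususuc" → prefix "y" already present; 10 new (u, c, s, c, u, s, u, s, u, c)
Total nodes = 8 + 5 + 9 + 9 + 8 + 2 + 10 + 1 + 3 + 10 + 3 + 8 + 4 + 3 + 8 + 7 + 10 = 108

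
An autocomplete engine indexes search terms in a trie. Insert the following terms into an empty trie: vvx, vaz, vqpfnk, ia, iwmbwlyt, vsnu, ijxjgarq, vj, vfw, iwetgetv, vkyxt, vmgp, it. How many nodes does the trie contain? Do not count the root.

For each word, the new-node count is its length minus the longest prefix already in the trie:
  "vvx" → 3 new (v, v, x)
  "vaz" → prefix "v" already present; 2 new (a, z)
  "vqpfnk" → prefix "v" already present; 5 new (q, p, f, n, k)
  "ia" → 2 new (i, a)
  "iwmbwlyt" → prefix "i" already present; 7 new (w, m, b, w, l, y, t)
  "vsnu" → prefix "v" already present; 3 new (s, n, u)
  "ijxjgarq" → prefix "i" already present; 7 new (j, x, j, g, a, r, q)
  "vj" → prefix "v" already present; 1 new (j)
  "vfw" → prefix "v" already present; 2 new (f, w)
  "iwetgetv" → prefix "iw" already present; 6 new (e, t, g, e, t, v)
  "vkyxt" → prefix "v" already present; 4 new (k, y, x, t)
  "vmgp" → prefix "v" already present; 3 new (m, g, p)
  "it" → prefix "i" already present; 1 new (t)
Total nodes = 3 + 2 + 5 + 2 + 7 + 3 + 7 + 1 + 2 + 6 + 4 + 3 + 1 = 46

46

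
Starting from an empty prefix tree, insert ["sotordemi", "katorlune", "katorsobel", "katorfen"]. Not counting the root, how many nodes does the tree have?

26

Trace insertions, counting only characters that open a new branch:
  "sotordemi" → 9 new (s, o, t, o, r, d, e, m, i)
  "katorlune" → 9 new (k, a, t, o, r, l, u, n, e)
  "katorsobel" → prefix "kator" already present; 5 new (s, o, b, e, l)
  "katorfen" → prefix "kator" already present; 3 new (f, e, n)
Total nodes = 9 + 9 + 5 + 3 = 26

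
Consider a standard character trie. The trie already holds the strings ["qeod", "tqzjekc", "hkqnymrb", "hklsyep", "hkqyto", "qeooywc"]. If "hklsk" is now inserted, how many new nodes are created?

1

The longest prefix of "hklsk" already in the trie is "hkls" (length 4).
So 5 − 4 = 1 new nodes.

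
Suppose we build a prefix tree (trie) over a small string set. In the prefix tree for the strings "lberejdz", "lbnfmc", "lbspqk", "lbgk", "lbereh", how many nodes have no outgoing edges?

A leaf is a node with no children — equivalently, the end of a word that is not a proper prefix of any other stored word.
Those words: "lbereh", "lberejdz", "lbgk", "lbnfmc", "lbspqk"
Leaf count: 5

5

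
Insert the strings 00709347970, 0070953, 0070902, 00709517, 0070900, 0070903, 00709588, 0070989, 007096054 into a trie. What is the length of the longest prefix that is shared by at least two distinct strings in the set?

The deepest shared node is where two words last agree before diverging.
e.g. "0070900" and "0070902" share the prefix "007090" of length 6; no pair shares a longer one.
Longest shared-prefix length: 6

6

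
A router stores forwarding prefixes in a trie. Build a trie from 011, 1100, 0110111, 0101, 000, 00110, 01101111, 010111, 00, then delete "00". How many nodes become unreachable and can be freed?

After clearing the end-marker at "00", prune upward until reaching a node still needed by another word.
Every node on "00" is still needed (e.g. by "000"), so nothing is freed.
Nodes removed: 0

0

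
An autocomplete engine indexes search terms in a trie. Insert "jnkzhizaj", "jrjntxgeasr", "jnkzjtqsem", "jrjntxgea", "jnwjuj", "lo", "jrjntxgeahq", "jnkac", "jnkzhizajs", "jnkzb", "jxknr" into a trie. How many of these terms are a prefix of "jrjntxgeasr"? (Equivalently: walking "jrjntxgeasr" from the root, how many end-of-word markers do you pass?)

2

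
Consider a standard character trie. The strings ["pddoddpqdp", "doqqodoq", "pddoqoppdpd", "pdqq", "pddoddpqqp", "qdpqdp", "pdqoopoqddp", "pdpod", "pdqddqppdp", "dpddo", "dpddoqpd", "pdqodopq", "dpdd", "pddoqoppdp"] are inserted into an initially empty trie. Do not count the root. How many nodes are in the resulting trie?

For each word, the new-node count is its length minus the longest prefix already in the trie:
  "pddoddpqdp" → 10 new (p, d, d, o, d, d, p, q, d, p)
  "doqqodoq" → 8 new (d, o, q, q, o, d, o, q)
  "pddoqoppdpd" → prefix "pddo" already present; 7 new (q, o, p, p, d, p, d)
  "pdqq" → prefix "pd" already present; 2 new (q, q)
  "pddoddpqqp" → prefix "pddoddpq" already present; 2 new (q, p)
  "qdpqdp" → 6 new (q, d, p, q, d, p)
  "pdqoopoqddp" → prefix "pdq" already present; 8 new (o, o, p, o, q, d, d, p)
  "pdpod" → prefix "pd" already present; 3 new (p, o, d)
  "pdqddqppdp" → prefix "pdq" already present; 7 new (d, d, q, p, p, d, p)
  "dpddo" → prefix "d" already present; 4 new (p, d, d, o)
  "dpddoqpd" → prefix "dpddo" already present; 3 new (q, p, d)
  "pdqodopq" → prefix "pdqo" already present; 4 new (d, o, p, q)
  "dpdd" → prefix "dpdd" already present; 0 new (none)
  "pddoqoppdp" → prefix "pddoqoppdp" already present; 0 new (none)
Total nodes = 10 + 8 + 7 + 2 + 2 + 6 + 8 + 3 + 7 + 4 + 3 + 4 + 0 + 0 = 64

64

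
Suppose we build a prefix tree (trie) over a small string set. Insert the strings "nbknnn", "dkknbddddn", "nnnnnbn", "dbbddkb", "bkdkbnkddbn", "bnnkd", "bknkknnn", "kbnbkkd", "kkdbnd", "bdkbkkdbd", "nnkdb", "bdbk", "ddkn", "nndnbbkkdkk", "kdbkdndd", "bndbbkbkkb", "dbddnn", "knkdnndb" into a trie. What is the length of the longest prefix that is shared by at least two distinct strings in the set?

2

Look for the deepest trie node that still has at least two words in its subtree.
"bdbk" and "bdkbkkdbd" agree on "bd" (2 characters) before diverging; nothing deeper is shared.
Longest shared-prefix length: 2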